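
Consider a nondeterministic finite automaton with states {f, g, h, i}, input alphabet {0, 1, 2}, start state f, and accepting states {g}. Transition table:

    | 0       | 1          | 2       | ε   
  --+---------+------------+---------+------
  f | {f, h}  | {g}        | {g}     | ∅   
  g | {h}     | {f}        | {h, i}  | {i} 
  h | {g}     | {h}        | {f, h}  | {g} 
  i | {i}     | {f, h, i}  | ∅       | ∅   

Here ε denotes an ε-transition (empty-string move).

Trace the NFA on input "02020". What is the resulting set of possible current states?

{f, g, h, i}

Start in {f}.
Read '0': {f} → {f, g, h, i}.
Read '2': {f, g, h, i} → {f, g, h, i}.
Read '0': {f, g, h, i} → {f, g, h, i}.
Read '2': {f, g, h, i} → {f, g, h, i}.
Read '0': {f, g, h, i} → {f, g, h, i}.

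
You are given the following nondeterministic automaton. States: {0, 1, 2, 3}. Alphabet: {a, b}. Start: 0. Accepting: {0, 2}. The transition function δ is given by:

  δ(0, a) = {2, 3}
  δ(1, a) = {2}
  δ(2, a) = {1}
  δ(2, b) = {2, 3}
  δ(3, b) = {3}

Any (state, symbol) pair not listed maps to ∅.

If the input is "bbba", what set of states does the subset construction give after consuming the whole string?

Start in {0}.
Read 'b': {0} → ∅.
The set is empty and remains empty for the remaining 3 symbols.

∅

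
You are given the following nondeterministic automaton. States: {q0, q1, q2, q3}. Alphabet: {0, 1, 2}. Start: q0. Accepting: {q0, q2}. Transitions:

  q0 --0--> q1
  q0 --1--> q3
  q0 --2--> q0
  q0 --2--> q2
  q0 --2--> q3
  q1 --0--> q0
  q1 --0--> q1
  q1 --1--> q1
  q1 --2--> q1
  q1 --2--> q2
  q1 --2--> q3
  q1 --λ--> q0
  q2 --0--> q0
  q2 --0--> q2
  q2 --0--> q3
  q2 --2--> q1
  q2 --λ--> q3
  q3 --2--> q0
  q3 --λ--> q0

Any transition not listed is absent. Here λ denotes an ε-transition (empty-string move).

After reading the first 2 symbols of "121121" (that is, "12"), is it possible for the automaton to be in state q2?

Yes

Start in {q0}.
Read '1': q0→{q3}; union {q3}; ε-closure = {q0, q3}.
Read '2': q0→{q0, q2, q3}, q3→{q0}; now {q0, q2, q3}.
State q2 is in {q0, q2, q3}.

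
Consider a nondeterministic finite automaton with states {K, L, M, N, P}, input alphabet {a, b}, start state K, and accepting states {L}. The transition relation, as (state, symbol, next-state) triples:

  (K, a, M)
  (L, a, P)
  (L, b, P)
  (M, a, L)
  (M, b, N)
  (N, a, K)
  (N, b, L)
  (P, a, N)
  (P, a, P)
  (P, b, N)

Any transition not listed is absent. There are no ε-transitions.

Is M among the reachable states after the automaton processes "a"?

Start in {K}.
Read 'a': K→{M}; now {M}.
State M is in {M}.

Yes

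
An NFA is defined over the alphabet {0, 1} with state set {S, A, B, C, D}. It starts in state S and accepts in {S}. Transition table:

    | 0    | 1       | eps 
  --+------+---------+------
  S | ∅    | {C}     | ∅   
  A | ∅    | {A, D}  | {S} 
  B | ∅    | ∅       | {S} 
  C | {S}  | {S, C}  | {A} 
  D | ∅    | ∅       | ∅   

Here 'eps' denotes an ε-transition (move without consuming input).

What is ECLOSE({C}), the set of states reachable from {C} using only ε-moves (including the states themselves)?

{S, A, C}

Begin with {C}.
ε-move C → A; add A.
ε-move A → S; add S.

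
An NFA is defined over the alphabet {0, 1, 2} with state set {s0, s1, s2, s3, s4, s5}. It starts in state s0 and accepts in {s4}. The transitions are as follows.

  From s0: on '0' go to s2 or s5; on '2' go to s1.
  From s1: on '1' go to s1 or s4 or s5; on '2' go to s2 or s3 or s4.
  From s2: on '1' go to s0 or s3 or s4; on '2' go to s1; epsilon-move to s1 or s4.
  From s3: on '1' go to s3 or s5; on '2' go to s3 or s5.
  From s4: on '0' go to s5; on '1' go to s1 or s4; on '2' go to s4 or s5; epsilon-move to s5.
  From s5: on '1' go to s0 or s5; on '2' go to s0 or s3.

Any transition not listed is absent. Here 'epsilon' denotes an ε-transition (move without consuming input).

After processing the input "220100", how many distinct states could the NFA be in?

Start in {s0}.
Read '2': {s0} → {s1}.
Read '2': {s1} → {s1, s2, s3, s4, s5}.
Read '0': {s1, s2, s3, s4, s5} → {s5}.
Read '1': {s5} → {s0, s5}.
Read '0': {s0, s5} → {s1, s2, s4, s5}.
Read '0': {s1, s2, s4, s5} → {s5}.
That set has 1 state.

1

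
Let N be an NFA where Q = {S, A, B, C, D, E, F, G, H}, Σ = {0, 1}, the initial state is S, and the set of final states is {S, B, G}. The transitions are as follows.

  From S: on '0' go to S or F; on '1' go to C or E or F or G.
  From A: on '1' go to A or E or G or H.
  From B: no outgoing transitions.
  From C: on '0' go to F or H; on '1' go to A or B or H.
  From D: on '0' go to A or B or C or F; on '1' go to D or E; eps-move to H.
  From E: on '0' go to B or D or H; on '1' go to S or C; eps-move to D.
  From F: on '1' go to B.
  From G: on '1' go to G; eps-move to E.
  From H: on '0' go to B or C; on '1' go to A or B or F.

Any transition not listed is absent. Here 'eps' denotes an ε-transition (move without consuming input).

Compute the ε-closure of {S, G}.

Begin with {S, G}.
ε-move G → E; add E.
ε-move E → D; add D.
ε-move D → H; add H.

{S, D, E, G, H}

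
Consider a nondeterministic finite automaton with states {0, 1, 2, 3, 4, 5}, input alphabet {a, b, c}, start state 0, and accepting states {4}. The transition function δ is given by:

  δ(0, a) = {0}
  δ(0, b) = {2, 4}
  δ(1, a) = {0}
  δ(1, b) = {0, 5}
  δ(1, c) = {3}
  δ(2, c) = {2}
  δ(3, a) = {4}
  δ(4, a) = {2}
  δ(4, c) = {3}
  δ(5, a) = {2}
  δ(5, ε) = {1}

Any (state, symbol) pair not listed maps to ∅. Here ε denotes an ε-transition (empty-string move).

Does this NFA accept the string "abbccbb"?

No

Start in {0}.
Read 'a': {0} → {0}.
Read 'b': {0} → {2, 4}.
Read 'b': {2, 4} → ∅.
The set is empty and remains empty for the remaining 4 symbols.
The final set ∅ contains no accepting state.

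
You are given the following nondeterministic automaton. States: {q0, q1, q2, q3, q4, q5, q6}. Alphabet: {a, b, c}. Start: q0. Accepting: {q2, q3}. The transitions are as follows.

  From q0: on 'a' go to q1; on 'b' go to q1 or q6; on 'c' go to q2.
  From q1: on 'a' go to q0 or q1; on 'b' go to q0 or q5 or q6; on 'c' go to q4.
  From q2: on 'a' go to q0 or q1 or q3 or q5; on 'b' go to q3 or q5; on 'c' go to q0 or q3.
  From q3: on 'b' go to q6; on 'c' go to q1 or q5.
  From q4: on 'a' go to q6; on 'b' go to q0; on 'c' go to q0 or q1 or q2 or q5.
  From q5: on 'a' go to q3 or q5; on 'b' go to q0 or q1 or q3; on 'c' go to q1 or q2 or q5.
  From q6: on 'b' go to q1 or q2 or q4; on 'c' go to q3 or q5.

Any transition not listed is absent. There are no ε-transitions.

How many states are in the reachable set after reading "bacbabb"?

Start in {q0}.
Read 'b': {q0} → {q1, q6}.
Read 'a': {q1, q6} → {q0, q1}.
Read 'c': {q0, q1} → {q2, q4}.
Read 'b': {q2, q4} → {q0, q3, q5}.
Read 'a': {q0, q3, q5} → {q1, q3, q5}.
Read 'b': {q1, q3, q5} → {q0, q1, q3, q5, q6}.
Read 'b': {q0, q1, q3, q5, q6} → {q0, q1, q2, q3, q4, q5, q6}.
That set has 7 states.

7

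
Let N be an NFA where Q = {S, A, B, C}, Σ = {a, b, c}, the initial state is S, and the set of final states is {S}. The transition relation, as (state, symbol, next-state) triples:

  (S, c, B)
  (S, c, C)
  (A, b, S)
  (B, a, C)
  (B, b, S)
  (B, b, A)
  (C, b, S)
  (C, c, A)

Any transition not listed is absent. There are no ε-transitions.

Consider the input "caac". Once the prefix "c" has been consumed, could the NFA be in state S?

No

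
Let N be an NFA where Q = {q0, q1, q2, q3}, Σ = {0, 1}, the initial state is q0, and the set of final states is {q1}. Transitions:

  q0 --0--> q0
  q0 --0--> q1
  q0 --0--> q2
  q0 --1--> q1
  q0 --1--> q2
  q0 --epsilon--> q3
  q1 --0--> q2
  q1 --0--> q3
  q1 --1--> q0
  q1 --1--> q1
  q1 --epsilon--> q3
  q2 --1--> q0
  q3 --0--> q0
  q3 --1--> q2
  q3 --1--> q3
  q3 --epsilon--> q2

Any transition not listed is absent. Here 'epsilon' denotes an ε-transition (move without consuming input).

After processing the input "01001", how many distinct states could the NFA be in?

4

Start: ε-closure({q0}) = {q0, q2, q3}.
Read '0': q0→{q0, q1, q2}, q2→∅, q3→{q0}; union {q0, q1, q2}; ε-closure = {q0, q1, q2, q3}.
Read '1': q0→{q1, q2}, q1→{q0, q1}, q2→{q0}, q3→{q2, q3}; now {q0, q1, q2, q3}.
Read '0': q0→{q0, q1, q2}, q1→{q2, q3}, q2→∅, q3→{q0}; now {q0, q1, q2, q3}.
Read '0': q0→{q0, q1, q2}, q1→{q2, q3}, q2→∅, q3→{q0}; now {q0, q1, q2, q3}.
Read '1': q0→{q1, q2}, q1→{q0, q1}, q2→{q0}, q3→{q2, q3}; now {q0, q1, q2, q3}.
That set has 4 states.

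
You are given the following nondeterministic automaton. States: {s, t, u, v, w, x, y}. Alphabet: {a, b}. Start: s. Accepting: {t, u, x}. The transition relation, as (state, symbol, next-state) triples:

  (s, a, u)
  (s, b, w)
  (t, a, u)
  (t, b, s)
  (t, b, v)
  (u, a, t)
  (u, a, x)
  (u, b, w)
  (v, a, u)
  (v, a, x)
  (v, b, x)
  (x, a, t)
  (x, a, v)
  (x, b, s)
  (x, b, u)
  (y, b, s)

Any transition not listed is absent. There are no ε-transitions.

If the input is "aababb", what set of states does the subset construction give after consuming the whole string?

Start in {s}.
Read 'a': s→{u}; now {u}.
Read 'a': u→{t, x}; now {t, x}.
Read 'b': t→{s, v}, x→{s, u}; now {s, u, v}.
Read 'a': s→{u}, u→{t, x}, v→{u, x}; now {t, u, x}.
Read 'b': t→{s, v}, u→{w}, x→{s, u}; now {s, u, v, w}.
Read 'b': s→{w}, u→{w}, v→{x}, w→∅; now {w, x}.

{w, x}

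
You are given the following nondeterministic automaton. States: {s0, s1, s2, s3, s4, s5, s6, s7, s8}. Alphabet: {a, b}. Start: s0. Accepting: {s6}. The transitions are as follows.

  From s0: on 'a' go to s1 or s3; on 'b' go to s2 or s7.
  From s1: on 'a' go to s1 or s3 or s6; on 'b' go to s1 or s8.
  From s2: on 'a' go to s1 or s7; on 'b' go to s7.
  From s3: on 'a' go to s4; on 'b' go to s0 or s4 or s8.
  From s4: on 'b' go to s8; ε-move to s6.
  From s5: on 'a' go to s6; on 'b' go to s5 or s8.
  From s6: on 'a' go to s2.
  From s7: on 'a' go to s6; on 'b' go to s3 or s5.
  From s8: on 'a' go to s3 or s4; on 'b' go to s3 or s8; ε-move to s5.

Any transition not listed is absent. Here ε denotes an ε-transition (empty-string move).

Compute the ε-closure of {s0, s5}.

{s0, s5}

Begin with {s0, s5}.
No ε-moves leave this set, so the closure equals the set itself.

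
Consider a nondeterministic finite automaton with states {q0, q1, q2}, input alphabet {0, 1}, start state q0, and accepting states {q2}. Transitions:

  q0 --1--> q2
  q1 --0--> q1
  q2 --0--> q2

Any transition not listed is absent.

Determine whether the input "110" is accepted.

No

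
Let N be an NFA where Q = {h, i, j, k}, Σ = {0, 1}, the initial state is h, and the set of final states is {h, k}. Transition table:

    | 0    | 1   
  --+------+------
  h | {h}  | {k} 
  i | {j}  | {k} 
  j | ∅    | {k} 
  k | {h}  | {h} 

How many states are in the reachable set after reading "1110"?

Start in {h}.
Read '1': h→{k}; now {k}.
Read '1': k→{h}; now {h}.
Read '1': h→{k}; now {k}.
Read '0': k→{h}; now {h}.
That set has 1 state.

1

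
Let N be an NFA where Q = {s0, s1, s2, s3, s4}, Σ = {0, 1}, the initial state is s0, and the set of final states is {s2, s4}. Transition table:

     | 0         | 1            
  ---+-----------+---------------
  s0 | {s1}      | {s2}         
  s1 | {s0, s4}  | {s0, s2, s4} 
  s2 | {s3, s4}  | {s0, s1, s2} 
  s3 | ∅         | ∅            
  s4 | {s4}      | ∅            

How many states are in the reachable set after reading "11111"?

4

Start in {s0}.
Read '1': {s0} → {s2}.
Read '1': {s2} → {s0, s1, s2}.
Read '1': {s0, s1, s2} → {s0, s1, s2, s4}.
Read '1': {s0, s1, s2, s4} → {s0, s1, s2, s4}.
Read '1': {s0, s1, s2, s4} → {s0, s1, s2, s4}.
That set has 4 states.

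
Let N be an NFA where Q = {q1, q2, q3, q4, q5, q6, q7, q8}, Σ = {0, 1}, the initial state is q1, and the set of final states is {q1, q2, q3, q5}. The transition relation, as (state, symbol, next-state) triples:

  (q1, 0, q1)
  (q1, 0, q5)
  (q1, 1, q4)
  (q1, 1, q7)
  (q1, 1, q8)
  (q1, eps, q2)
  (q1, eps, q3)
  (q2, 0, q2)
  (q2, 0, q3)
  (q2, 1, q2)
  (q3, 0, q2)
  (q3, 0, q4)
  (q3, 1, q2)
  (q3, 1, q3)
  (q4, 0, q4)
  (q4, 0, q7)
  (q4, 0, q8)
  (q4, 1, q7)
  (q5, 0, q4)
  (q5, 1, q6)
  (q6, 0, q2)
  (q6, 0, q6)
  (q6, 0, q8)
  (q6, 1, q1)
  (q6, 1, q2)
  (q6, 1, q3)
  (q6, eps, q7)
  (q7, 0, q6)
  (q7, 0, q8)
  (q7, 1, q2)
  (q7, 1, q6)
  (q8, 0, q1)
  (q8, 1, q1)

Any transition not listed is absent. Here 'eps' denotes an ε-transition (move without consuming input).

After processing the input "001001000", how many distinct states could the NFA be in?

Start: ε-closure({q1}) = {q1, q2, q3}.
Read '0': q1→{q1, q5}, q2→{q2, q3}, q3→{q2, q4}; now {q1, q2, q3, q4, q5}.
Read '0': q1→{q1, q5}, q2→{q2, q3}, q3→{q2, q4}, q4→{q4, q7, q8}, q5→{q4}; now {q1, q2, q3, q4, q5, q7, q8}.
Read '1': q1→{q4, q7, q8}, q2→{q2}, q3→{q2, q3}, q4→{q7}, q5→{q6}, q7→{q2, q6}, q8→{q1}; now {q1, q2, q3, q4, q6, q7, q8}.
Read '0': q1→{q1, q5}, q2→{q2, q3}, q3→{q2, q4}, q4→{q4, q7, q8}, q6→{q2, q6, q8}, q7→{q6, q8}, q8→{q1}; now {q1, q2, q3, q4, q5, q6, q7, q8}.
Read '0': q1→{q1, q5}, q2→{q2, q3}, q3→{q2, q4}, q4→{q4, q7, q8}, q5→{q4}, q6→{q2, q6, q8}, q7→{q6, q8}, q8→{q1}; now {q1, q2, q3, q4, q5, q6, q7, q8}.
Read '1': q1→{q4, q7, q8}, q2→{q2}, q3→{q2, q3}, q4→{q7}, q5→{q6}, q6→{q1, q2, q3}, q7→{q2, q6}, q8→{q1}; now {q1, q2, q3, q4, q6, q7, q8}.
Read '0': q1→{q1, q5}, q2→{q2, q3}, q3→{q2, q4}, q4→{q4, q7, q8}, q6→{q2, q6, q8}, q7→{q6, q8}, q8→{q1}; now {q1, q2, q3, q4, q5, q6, q7, q8}.
Read '0': q1→{q1, q5}, q2→{q2, q3}, q3→{q2, q4}, q4→{q4, q7, q8}, q5→{q4}, q6→{q2, q6, q8}, q7→{q6, q8}, q8→{q1}; now {q1, q2, q3, q4, q5, q6, q7, q8}.
Read '0': q1→{q1, q5}, q2→{q2, q3}, q3→{q2, q4}, q4→{q4, q7, q8}, q5→{q4}, q6→{q2, q6, q8}, q7→{q6, q8}, q8→{q1}; now {q1, q2, q3, q4, q5, q6, q7, q8}.
That set has 8 states.

8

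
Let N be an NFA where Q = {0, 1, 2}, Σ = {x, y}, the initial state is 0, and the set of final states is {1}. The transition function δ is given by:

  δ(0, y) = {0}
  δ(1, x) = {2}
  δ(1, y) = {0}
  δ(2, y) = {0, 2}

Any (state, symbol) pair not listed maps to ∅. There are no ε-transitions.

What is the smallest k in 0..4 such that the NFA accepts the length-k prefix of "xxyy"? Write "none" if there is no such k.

Start in {0}.
Read 'x': {0} → ∅.
The set is empty and remains empty for the remaining 3 symbols.
No reachable set along the way intersects F.

none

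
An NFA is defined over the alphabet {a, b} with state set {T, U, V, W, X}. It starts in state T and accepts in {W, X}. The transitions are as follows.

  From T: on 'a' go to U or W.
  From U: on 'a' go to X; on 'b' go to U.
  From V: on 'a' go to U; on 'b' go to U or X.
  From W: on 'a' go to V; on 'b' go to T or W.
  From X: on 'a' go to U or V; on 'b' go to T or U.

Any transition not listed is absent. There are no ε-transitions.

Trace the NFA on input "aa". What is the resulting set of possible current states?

Start in {T}.
Read 'a': T→{U, W}; now {U, W}.
Read 'a': U→{X}, W→{V}; now {V, X}.

{V, X}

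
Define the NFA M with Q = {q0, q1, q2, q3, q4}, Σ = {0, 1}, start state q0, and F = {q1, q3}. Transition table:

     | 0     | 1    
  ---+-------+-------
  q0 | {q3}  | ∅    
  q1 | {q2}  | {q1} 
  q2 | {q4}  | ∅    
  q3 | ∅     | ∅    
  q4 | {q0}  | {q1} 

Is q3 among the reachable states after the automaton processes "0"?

Yes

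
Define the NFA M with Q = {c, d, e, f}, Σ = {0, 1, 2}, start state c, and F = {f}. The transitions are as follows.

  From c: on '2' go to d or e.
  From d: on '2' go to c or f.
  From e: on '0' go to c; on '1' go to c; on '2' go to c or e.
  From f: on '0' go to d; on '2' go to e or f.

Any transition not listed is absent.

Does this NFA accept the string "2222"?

Yes

Start in {c}.
Read '2': c→{d, e}; now {d, e}.
Read '2': d→{c, f}, e→{c, e}; now {c, e, f}.
Read '2': c→{d, e}, e→{c, e}, f→{e, f}; now {c, d, e, f}.
Read '2': c→{d, e}, d→{c, f}, e→{c, e}, f→{e, f}; now {c, d, e, f}.
The final set {c, d, e, f} contains the accepting state f.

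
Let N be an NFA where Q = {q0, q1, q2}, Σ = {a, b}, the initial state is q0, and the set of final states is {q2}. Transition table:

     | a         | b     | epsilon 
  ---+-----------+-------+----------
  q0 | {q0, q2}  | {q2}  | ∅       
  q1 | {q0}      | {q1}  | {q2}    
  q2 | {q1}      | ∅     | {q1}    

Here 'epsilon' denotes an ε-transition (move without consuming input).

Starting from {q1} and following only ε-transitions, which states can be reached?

{q1, q2}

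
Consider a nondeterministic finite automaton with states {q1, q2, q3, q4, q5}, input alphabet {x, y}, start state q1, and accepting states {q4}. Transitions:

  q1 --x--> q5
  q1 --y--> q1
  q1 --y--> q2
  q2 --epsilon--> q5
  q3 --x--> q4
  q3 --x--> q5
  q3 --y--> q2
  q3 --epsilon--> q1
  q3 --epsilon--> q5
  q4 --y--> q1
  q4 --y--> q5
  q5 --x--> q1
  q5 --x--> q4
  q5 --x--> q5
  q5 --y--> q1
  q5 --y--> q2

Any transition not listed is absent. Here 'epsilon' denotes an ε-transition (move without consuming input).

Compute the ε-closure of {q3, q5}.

{q1, q3, q5}

Begin with {q3, q5}.
ε-move q3 → q1; add q1.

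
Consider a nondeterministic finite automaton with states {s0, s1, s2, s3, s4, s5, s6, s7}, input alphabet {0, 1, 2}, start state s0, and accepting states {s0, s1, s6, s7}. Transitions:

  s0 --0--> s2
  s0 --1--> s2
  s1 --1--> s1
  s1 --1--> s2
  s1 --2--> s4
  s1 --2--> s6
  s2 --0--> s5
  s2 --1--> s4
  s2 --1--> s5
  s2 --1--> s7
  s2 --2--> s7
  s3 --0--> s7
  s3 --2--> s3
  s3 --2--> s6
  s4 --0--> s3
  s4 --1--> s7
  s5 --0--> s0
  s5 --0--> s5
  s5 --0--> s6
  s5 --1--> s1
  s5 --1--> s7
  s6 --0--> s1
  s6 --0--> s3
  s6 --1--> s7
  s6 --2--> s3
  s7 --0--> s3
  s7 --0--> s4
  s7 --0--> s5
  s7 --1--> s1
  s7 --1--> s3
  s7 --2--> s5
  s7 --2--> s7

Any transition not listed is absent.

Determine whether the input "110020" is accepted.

Yes

Start in {s0}.
Read '1': s0→{s2}; now {s2}.
Read '1': s2→{s4, s5, s7}; now {s4, s5, s7}.
Read '0': s4→{s3}, s5→{s0, s5, s6}, s7→{s3, s4, s5}; now {s0, s3, s4, s5, s6}.
Read '0': s0→{s2}, s3→{s7}, s4→{s3}, s5→{s0, s5, s6}, s6→{s1, s3}; now {s0, s1, s2, s3, s5, s6, s7}.
Read '2': s0→∅, s1→{s4, s6}, s2→{s7}, s3→{s3, s6}, s5→∅, s6→{s3}, s7→{s5, s7}; now {s3, s4, s5, s6, s7}.
Read '0': s3→{s7}, s4→{s3}, s5→{s0, s5, s6}, s6→{s1, s3}, s7→{s3, s4, s5}; now {s0, s1, s3, s4, s5, s6, s7}.
The final set {s0, s1, s3, s4, s5, s6, s7} contains the accepting states s0, s1, s6, s7.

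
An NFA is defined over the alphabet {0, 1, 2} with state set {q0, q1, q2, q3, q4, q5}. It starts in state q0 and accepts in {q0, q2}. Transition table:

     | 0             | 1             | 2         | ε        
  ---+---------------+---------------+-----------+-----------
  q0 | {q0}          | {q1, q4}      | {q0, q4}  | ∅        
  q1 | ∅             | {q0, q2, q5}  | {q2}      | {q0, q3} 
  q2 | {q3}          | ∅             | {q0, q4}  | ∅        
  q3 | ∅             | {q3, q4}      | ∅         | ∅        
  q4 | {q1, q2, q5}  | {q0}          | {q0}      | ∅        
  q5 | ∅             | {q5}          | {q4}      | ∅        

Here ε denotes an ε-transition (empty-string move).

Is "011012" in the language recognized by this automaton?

Start in {q0}.
Read '0': q0→{q0}; now {q0}.
Read '1': q0→{q1, q4}; union {q1, q4}; ε-closure = {q0, q1, q3, q4}.
Read '1': q0→{q1, q4}, q1→{q0, q2, q5}, q3→{q3, q4}, q4→{q0}; now {q0, q1, q2, q3, q4, q5}.
Read '0': q0→{q0}, q1→∅, q2→{q3}, q3→∅, q4→{q1, q2, q5}, q5→∅; now {q0, q1, q2, q3, q5}.
Read '1': q0→{q1, q4}, q1→{q0, q2, q5}, q2→∅, q3→{q3, q4}, q5→{q5}; now {q0, q1, q2, q3, q4, q5}.
Read '2': q0→{q0, q4}, q1→{q2}, q2→{q0, q4}, q3→∅, q4→{q0}, q5→{q4}; now {q0, q2, q4}.
The final set {q0, q2, q4} contains the accepting states q0, q2.

Yes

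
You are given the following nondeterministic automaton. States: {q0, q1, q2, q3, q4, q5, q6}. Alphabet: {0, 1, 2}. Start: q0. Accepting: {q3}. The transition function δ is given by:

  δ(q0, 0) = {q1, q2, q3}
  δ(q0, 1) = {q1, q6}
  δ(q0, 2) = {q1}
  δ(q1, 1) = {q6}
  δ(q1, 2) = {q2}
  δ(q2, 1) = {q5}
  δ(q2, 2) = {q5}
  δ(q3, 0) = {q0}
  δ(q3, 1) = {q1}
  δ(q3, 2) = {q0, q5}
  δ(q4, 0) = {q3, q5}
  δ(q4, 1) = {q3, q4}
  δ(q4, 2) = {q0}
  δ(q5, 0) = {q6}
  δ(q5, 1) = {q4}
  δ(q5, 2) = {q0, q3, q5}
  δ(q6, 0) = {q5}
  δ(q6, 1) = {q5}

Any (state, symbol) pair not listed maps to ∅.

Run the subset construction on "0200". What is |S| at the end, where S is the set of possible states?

Start in {q0}.
Read '0': q0→{q1, q2, q3}; now {q1, q2, q3}.
Read '2': q1→{q2}, q2→{q5}, q3→{q0, q5}; now {q0, q2, q5}.
Read '0': q0→{q1, q2, q3}, q2→∅, q5→{q6}; now {q1, q2, q3, q6}.
Read '0': q1→∅, q2→∅, q3→{q0}, q6→{q5}; now {q0, q5}.
That set has 2 states.

2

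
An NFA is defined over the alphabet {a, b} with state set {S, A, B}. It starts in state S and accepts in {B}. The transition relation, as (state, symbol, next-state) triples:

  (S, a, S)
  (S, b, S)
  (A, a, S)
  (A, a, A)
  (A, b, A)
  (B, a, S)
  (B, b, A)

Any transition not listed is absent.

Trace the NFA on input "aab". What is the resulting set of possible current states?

{S}

Start in {S}.
Read 'a': S→{S}; now {S}.
Read 'a': S→{S}; now {S}.
Read 'b': S→{S}; now {S}.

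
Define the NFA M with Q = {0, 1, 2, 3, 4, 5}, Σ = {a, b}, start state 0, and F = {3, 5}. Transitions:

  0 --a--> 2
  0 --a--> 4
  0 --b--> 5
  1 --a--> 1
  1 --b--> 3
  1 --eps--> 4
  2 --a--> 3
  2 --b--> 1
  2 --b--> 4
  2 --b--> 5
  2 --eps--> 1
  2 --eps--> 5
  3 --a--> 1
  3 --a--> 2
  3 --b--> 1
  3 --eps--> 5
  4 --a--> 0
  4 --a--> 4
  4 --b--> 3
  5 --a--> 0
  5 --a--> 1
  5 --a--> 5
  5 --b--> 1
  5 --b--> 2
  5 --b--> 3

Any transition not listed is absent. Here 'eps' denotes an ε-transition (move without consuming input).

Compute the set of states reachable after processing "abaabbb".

{1, 2, 3, 4, 5}

Start in {0}.
Read 'a': 0→{2, 4}; union {2, 4}; ε-closure = {1, 2, 4, 5}.
Read 'b': 1→{3}, 2→{1, 4, 5}, 4→{3}, 5→{1, 2, 3}; now {1, 2, 3, 4, 5}.
Read 'a': 1→{1}, 2→{3}, 3→{1, 2}, 4→{0, 4}, 5→{0, 1, 5}; now {0, 1, 2, 3, 4, 5}.
Read 'a': 0→{2, 4}, 1→{1}, 2→{3}, 3→{1, 2}, 4→{0, 4}, 5→{0, 1, 5}; now {0, 1, 2, 3, 4, 5}.
Read 'b': 0→{5}, 1→{3}, 2→{1, 4, 5}, 3→{1}, 4→{3}, 5→{1, 2, 3}; now {1, 2, 3, 4, 5}.
Read 'b': 1→{3}, 2→{1, 4, 5}, 3→{1}, 4→{3}, 5→{1, 2, 3}; now {1, 2, 3, 4, 5}.
Read 'b': 1→{3}, 2→{1, 4, 5}, 3→{1}, 4→{3}, 5→{1, 2, 3}; now {1, 2, 3, 4, 5}.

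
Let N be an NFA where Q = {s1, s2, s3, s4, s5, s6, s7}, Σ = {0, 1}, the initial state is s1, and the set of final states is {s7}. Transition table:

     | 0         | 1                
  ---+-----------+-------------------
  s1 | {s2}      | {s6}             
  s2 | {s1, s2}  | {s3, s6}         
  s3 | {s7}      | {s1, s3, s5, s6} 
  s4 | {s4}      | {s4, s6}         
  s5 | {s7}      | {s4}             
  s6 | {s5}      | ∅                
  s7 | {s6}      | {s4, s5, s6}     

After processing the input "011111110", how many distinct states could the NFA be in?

4

Start in {s1}.
Read '0': s1→{s2}; now {s2}.
Read '1': s2→{s3, s6}; now {s3, s6}.
Read '1': s3→{s1, s3, s5, s6}, s6→∅; now {s1, s3, s5, s6}.
Read '1': s1→{s6}, s3→{s1, s3, s5, s6}, s5→{s4}, s6→∅; now {s1, s3, s4, s5, s6}.
Read '1': s1→{s6}, s3→{s1, s3, s5, s6}, s4→{s4, s6}, s5→{s4}, s6→∅; now {s1, s3, s4, s5, s6}.
Read '1': s1→{s6}, s3→{s1, s3, s5, s6}, s4→{s4, s6}, s5→{s4}, s6→∅; now {s1, s3, s4, s5, s6}.
Read '1': s1→{s6}, s3→{s1, s3, s5, s6}, s4→{s4, s6}, s5→{s4}, s6→∅; now {s1, s3, s4, s5, s6}.
Read '1': s1→{s6}, s3→{s1, s3, s5, s6}, s4→{s4, s6}, s5→{s4}, s6→∅; now {s1, s3, s4, s5, s6}.
Read '0': s1→{s2}, s3→{s7}, s4→{s4}, s5→{s7}, s6→{s5}; now {s2, s4, s5, s7}.
That set has 4 states.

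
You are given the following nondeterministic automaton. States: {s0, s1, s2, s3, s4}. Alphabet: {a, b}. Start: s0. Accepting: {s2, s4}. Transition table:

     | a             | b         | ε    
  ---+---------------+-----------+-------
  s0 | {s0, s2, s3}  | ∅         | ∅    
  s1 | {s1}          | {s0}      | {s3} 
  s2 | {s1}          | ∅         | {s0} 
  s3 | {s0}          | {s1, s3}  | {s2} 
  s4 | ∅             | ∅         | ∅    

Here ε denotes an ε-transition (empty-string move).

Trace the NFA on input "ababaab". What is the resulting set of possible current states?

Start in {s0}.
Read 'a': s0→{s0, s2, s3}; now {s0, s2, s3}.
Read 'b': s0→∅, s2→∅, s3→{s1, s3}; union {s1, s3}; ε-closure = {s0, s1, s2, s3}.
Read 'a': s0→{s0, s2, s3}, s1→{s1}, s2→{s1}, s3→{s0}; now {s0, s1, s2, s3}.
Read 'b': s0→∅, s1→{s0}, s2→∅, s3→{s1, s3}; union {s0, s1, s3}; ε-closure = {s0, s1, s2, s3}.
Read 'a': s0→{s0, s2, s3}, s1→{s1}, s2→{s1}, s3→{s0}; now {s0, s1, s2, s3}.
Read 'a': s0→{s0, s2, s3}, s1→{s1}, s2→{s1}, s3→{s0}; now {s0, s1, s2, s3}.
Read 'b': s0→∅, s1→{s0}, s2→∅, s3→{s1, s3}; union {s0, s1, s3}; ε-closure = {s0, s1, s2, s3}.

{s0, s1, s2, s3}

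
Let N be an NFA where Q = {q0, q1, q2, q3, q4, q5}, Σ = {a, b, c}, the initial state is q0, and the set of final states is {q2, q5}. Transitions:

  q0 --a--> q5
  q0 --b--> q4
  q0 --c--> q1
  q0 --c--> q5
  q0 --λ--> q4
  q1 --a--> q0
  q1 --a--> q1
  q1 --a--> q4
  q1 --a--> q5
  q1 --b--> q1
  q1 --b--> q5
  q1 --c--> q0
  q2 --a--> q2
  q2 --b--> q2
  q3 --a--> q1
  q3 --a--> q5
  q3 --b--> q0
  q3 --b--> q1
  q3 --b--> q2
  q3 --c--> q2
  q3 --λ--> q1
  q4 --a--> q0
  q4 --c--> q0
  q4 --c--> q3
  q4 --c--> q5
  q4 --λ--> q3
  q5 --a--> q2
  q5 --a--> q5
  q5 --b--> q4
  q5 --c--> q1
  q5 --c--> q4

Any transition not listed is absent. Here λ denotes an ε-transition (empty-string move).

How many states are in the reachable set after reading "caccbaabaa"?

Start: ε-closure({q0}) = {q0, q1, q3, q4}.
Read 'c': q0→{q1, q5}, q1→{q0}, q3→{q2}, q4→{q0, q3, q5}; union {q0, q1, q2, q3, q5}; ε-closure = {q0, q1, q2, q3, q4, q5}.
Read 'a': q0→{q5}, q1→{q0, q1, q4, q5}, q2→{q2}, q3→{q1, q5}, q4→{q0}, q5→{q2, q5}; union {q0, q1, q2, q4, q5}; ε-closure = {q0, q1, q2, q3, q4, q5}.
Read 'c': q0→{q1, q5}, q1→{q0}, q2→∅, q3→{q2}, q4→{q0, q3, q5}, q5→{q1, q4}; now {q0, q1, q2, q3, q4, q5}.
Read 'c': q0→{q1, q5}, q1→{q0}, q2→∅, q3→{q2}, q4→{q0, q3, q5}, q5→{q1, q4}; now {q0, q1, q2, q3, q4, q5}.
Read 'b': q0→{q4}, q1→{q1, q5}, q2→{q2}, q3→{q0, q1, q2}, q4→∅, q5→{q4}; union {q0, q1, q2, q4, q5}; ε-closure = {q0, q1, q2, q3, q4, q5}.
Read 'a': q0→{q5}, q1→{q0, q1, q4, q5}, q2→{q2}, q3→{q1, q5}, q4→{q0}, q5→{q2, q5}; union {q0, q1, q2, q4, q5}; ε-closure = {q0, q1, q2, q3, q4, q5}.
Read 'a': q0→{q5}, q1→{q0, q1, q4, q5}, q2→{q2}, q3→{q1, q5}, q4→{q0}, q5→{q2, q5}; union {q0, q1, q2, q4, q5}; ε-closure = {q0, q1, q2, q3, q4, q5}.
Read 'b': q0→{q4}, q1→{q1, q5}, q2→{q2}, q3→{q0, q1, q2}, q4→∅, q5→{q4}; union {q0, q1, q2, q4, q5}; ε-closure = {q0, q1, q2, q3, q4, q5}.
Read 'a': q0→{q5}, q1→{q0, q1, q4, q5}, q2→{q2}, q3→{q1, q5}, q4→{q0}, q5→{q2, q5}; union {q0, q1, q2, q4, q5}; ε-closure = {q0, q1, q2, q3, q4, q5}.
Read 'a': q0→{q5}, q1→{q0, q1, q4, q5}, q2→{q2}, q3→{q1, q5}, q4→{q0}, q5→{q2, q5}; union {q0, q1, q2, q4, q5}; ε-closure = {q0, q1, q2, q3, q4, q5}.
That set has 6 states.

6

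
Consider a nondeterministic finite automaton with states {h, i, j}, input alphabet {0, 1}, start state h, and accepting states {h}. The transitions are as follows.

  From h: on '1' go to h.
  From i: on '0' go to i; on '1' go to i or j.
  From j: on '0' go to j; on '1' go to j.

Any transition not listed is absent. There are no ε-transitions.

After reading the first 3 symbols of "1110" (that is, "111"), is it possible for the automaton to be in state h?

Start in {h}.
Read '1': h→{h}; now {h}.
Read '1': h→{h}; now {h}.
Read '1': h→{h}; now {h}.
State h is in {h}.

Yes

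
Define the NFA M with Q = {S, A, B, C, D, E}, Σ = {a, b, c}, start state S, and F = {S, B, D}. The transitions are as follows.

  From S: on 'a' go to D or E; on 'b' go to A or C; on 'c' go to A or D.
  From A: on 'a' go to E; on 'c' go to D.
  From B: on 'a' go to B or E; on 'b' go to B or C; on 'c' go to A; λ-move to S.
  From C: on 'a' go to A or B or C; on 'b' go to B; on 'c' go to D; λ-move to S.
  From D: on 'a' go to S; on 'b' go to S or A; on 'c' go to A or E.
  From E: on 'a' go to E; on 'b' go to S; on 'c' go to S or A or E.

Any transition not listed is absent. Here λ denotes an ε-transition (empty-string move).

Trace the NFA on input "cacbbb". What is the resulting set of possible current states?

Start in {S}.
Read 'c': {S} → {A, D}.
Read 'a': {A, D} → {S, E}.
Read 'c': {S, E} → {S, A, D, E}.
Read 'b': {S, A, D, E} → {S, A, C}.
Read 'b': {S, A, C} → {S, A, B, C}.
Read 'b': {S, A, B, C} → {S, A, B, C}.

{S, A, B, C}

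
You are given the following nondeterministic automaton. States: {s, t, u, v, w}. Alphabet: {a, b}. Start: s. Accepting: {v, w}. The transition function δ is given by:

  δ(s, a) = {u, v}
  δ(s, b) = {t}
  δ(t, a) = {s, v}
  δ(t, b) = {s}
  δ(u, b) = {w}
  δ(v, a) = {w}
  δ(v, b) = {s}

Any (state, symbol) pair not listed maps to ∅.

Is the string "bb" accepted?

Start in {s}.
Read 'b': s→{t}; now {t}.
Read 'b': t→{s}; now {s}.
The final set {s} contains no accepting state.

No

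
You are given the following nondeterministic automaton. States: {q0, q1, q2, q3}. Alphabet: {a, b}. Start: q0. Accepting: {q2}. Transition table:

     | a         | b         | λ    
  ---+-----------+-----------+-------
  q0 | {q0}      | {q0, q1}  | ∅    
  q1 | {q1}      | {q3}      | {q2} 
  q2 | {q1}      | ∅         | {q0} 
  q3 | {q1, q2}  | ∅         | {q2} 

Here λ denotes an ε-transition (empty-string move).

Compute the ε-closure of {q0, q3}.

{q0, q2, q3}

Begin with {q0, q3}.
ε-move q3 → q2; add q2.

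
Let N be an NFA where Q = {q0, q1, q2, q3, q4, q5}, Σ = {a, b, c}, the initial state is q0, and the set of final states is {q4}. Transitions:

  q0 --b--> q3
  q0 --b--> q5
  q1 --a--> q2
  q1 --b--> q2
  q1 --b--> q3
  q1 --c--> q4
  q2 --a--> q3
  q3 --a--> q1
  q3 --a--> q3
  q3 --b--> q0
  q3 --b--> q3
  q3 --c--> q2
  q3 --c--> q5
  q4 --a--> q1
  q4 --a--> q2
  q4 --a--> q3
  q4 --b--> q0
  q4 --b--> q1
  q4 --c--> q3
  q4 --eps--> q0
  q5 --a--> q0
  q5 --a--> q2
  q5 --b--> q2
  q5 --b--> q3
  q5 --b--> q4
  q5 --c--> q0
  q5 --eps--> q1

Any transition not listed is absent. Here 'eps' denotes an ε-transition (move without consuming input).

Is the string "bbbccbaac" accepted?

Yes

Start in {q0}.
Read 'b': {q0} → {q1, q3, q5}.
Read 'b': {q1, q3, q5} → {q0, q2, q3, q4}.
Read 'b': {q0, q2, q3, q4} → {q0, q1, q3, q5}.
Read 'c': {q0, q1, q3, q5} → {q0, q1, q2, q4, q5}.
Read 'c': {q0, q1, q2, q4, q5} → {q0, q3, q4}.
Read 'b': {q0, q3, q4} → {q0, q1, q3, q5}.
Read 'a': {q0, q1, q3, q5} → {q0, q1, q2, q3}.
Read 'a': {q0, q1, q2, q3} → {q1, q2, q3}.
Read 'c': {q1, q2, q3} → {q0, q1, q2, q4, q5}.
The final set {q0, q1, q2, q4, q5} contains the accepting state q4.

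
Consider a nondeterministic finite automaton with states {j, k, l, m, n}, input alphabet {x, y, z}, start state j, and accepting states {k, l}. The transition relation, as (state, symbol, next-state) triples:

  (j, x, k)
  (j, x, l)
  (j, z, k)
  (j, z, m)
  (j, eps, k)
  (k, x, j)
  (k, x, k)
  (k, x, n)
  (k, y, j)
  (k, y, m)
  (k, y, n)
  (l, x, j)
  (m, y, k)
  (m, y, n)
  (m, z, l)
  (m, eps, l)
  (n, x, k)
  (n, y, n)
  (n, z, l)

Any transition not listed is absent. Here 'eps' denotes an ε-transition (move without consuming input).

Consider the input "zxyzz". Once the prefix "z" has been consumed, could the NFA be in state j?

No

Start: ε-closure({j}) = {j, k}.
Read 'z': {j, k} → {k, l, m}.
State j is not in {k, l, m}.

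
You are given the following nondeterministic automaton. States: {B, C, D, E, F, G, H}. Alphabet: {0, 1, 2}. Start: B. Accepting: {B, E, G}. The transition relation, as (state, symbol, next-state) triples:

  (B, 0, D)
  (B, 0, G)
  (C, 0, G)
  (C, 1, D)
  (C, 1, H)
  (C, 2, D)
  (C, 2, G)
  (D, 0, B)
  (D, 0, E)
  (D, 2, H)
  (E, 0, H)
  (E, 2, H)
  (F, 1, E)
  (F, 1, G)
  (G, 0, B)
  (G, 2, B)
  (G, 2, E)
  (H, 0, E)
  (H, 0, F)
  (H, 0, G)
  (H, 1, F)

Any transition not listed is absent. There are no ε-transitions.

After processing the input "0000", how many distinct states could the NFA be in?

4

Start in {B}.
Read '0': {B} → {D, G}.
Read '0': {D, G} → {B, E}.
Read '0': {B, E} → {D, G, H}.
Read '0': {D, G, H} → {B, E, F, G}.
That set has 4 states.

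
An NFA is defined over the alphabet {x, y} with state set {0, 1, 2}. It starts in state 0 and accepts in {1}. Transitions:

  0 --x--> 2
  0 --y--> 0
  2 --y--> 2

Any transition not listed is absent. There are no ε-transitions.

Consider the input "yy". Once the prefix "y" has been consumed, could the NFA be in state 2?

Start in {0}.
Read 'y': 0→{0}; now {0}.
State 2 is not in {0}.

No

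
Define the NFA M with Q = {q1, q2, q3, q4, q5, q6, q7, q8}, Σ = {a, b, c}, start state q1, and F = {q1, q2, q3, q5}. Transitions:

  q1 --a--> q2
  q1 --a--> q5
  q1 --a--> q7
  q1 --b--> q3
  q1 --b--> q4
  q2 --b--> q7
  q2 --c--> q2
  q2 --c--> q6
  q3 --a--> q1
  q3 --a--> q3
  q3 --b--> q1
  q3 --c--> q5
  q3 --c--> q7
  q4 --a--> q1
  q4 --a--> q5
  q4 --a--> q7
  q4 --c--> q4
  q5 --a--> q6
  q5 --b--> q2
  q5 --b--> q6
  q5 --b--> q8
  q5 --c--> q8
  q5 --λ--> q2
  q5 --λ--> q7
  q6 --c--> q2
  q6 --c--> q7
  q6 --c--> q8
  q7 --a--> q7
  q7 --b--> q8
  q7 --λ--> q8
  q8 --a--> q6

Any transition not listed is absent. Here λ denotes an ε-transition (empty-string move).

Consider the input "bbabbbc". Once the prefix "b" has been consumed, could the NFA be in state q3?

Start in {q1}.
Read 'b': q1→{q3, q4}; now {q3, q4}.
State q3 is in {q3, q4}.

Yes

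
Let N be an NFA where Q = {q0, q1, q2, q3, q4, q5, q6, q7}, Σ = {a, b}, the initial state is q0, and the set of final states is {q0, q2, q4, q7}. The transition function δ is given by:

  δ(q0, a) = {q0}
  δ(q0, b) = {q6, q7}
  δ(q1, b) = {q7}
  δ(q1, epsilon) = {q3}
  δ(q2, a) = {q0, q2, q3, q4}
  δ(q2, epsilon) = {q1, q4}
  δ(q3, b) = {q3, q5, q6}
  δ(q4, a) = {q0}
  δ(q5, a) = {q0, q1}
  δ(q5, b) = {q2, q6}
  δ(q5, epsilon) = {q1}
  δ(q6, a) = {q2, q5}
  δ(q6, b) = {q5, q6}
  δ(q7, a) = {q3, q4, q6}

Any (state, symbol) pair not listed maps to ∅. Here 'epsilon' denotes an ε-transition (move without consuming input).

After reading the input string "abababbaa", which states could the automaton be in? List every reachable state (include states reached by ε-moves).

Start in {q0}.
Read 'a': q0→{q0}; now {q0}.
Read 'b': q0→{q6, q7}; now {q6, q7}.
Read 'a': q6→{q2, q5}, q7→{q3, q4, q6}; union {q2, q3, q4, q5, q6}; ε-closure = {q1, q2, q3, q4, q5, q6}.
Read 'b': q1→{q7}, q2→∅, q3→{q3, q5, q6}, q4→∅, q5→{q2, q6}, q6→{q5, q6}; union {q2, q3, q5, q6, q7}; ε-closure = {q1, q2, q3, q4, q5, q6, q7}.
Read 'a': q1→∅, q2→{q0, q2, q3, q4}, q3→∅, q4→{q0}, q5→{q0, q1}, q6→{q2, q5}, q7→{q3, q4, q6}; now {q0, q1, q2, q3, q4, q5, q6}.
Read 'b': q0→{q6, q7}, q1→{q7}, q2→∅, q3→{q3, q5, q6}, q4→∅, q5→{q2, q6}, q6→{q5, q6}; union {q2, q3, q5, q6, q7}; ε-closure = {q1, q2, q3, q4, q5, q6, q7}.
Read 'b': q1→{q7}, q2→∅, q3→{q3, q5, q6}, q4→∅, q5→{q2, q6}, q6→{q5, q6}, q7→∅; union {q2, q3, q5, q6, q7}; ε-closure = {q1, q2, q3, q4, q5, q6, q7}.
Read 'a': q1→∅, q2→{q0, q2, q3, q4}, q3→∅, q4→{q0}, q5→{q0, q1}, q6→{q2, q5}, q7→{q3, q4, q6}; now {q0, q1, q2, q3, q4, q5, q6}.
Read 'a': q0→{q0}, q1→∅, q2→{q0, q2, q3, q4}, q3→∅, q4→{q0}, q5→{q0, q1}, q6→{q2, q5}; now {q0, q1, q2, q3, q4, q5}.

{q0, q1, q2, q3, q4, q5}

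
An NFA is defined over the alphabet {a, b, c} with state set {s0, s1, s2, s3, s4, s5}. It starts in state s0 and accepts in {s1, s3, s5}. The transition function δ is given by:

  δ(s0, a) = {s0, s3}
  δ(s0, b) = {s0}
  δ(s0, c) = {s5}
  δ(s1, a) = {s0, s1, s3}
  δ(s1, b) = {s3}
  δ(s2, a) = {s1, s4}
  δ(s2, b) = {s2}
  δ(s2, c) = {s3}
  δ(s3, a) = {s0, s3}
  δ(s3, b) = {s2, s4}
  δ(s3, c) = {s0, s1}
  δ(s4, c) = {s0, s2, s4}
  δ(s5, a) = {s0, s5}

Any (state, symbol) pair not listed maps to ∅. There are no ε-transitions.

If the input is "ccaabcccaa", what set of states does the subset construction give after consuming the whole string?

∅

Start in {s0}.
Read 'c': s0→{s5}; now {s5}.
Read 'c': s5→∅; now ∅.
The set is empty and remains empty for the remaining 8 symbols.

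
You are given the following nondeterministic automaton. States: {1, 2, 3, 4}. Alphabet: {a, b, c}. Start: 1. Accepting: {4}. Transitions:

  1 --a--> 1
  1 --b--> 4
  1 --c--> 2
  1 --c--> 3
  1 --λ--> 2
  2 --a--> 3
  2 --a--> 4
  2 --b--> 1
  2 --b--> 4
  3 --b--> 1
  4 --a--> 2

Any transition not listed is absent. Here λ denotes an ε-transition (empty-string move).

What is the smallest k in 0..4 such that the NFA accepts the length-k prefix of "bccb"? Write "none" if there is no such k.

1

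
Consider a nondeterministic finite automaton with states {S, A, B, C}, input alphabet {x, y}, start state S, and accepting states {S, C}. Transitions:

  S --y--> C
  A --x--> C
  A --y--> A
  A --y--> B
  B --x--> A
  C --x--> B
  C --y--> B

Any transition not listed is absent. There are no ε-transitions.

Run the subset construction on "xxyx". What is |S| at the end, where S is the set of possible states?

0

Start in {S}.
Read 'x': {S} → ∅.
The set is empty and remains empty for the remaining 3 symbols.
That set has 0 states.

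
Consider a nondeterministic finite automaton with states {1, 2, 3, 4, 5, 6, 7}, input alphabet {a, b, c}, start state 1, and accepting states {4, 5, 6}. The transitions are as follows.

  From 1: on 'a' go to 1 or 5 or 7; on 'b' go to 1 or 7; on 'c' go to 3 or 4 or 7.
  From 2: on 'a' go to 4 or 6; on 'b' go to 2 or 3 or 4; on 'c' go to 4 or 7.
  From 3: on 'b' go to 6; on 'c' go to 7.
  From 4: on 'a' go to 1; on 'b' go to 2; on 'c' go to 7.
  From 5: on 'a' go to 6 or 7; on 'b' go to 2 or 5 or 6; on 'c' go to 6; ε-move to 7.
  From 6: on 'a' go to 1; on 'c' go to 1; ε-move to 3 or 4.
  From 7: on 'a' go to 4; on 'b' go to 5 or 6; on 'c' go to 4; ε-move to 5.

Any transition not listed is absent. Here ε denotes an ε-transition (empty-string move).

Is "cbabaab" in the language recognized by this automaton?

Yes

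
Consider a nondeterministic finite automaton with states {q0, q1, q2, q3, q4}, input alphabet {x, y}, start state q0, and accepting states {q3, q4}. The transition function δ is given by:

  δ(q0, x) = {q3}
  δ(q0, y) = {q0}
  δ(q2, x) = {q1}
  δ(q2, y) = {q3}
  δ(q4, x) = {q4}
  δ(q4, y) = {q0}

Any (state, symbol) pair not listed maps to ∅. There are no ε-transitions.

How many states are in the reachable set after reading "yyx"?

Start in {q0}.
Read 'y': {q0} → {q0}.
Read 'y': {q0} → {q0}.
Read 'x': {q0} → {q3}.
That set has 1 state.

1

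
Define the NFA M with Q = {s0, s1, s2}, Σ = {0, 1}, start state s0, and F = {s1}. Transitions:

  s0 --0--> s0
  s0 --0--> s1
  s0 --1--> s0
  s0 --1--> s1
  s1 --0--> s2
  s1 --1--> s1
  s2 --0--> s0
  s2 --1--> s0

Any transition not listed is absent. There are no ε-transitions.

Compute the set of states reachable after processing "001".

{s0, s1}

Start in {s0}.
Read '0': s0→{s0, s1}; now {s0, s1}.
Read '0': s0→{s0, s1}, s1→{s2}; now {s0, s1, s2}.
Read '1': s0→{s0, s1}, s1→{s1}, s2→{s0}; now {s0, s1}.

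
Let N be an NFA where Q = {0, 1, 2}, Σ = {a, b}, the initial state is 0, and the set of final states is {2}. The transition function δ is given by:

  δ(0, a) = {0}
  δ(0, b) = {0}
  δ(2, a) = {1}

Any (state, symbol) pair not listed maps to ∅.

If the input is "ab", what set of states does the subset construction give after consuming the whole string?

{0}

Start in {0}.
Read 'a': {0} → {0}.
Read 'b': {0} → {0}.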